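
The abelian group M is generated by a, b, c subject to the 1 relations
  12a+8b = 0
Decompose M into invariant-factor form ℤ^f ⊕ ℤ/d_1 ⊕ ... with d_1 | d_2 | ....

rank_ℚ(R)=1; free=3−1=2
SNF(R) diag = [4] → torsion [4]

Answer: M ≅ ℤ^2 ⊕ ℤ/4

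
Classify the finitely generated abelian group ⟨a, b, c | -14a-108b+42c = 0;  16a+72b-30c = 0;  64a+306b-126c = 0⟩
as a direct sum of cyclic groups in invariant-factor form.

Answer: M ≅ ℤ/2 ⊕ ℤ/6 ⊕ ℤ/18

Derivation:
rank_ℚ(R)=3; free=3−3=0
SNF(R) diag = [2, 6, 18] → torsion [2, 6, 18]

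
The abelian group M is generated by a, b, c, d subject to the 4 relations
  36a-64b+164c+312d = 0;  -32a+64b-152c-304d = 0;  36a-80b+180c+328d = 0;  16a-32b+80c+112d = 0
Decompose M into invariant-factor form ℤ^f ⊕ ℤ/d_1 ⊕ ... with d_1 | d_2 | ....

Answer: M ≅ ℤ/4 ⊕ ℤ/8 ⊕ ℤ/16 ⊕ ℤ/48

Derivation:
rank_ℚ(R)=4; free=4−4=0
SNF(R) diag = [4, 8, 16, 48] → torsion [4, 8, 16, 48]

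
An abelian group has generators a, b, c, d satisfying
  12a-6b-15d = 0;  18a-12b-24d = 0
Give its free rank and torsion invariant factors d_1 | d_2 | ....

Answer: M ≅ ℤ^2 ⊕ ℤ/3 ⊕ ℤ/6

Derivation:
rank_ℚ(R)=2; free=4−2=2
SNF(R) diag = [3, 6] → torsion [3, 6]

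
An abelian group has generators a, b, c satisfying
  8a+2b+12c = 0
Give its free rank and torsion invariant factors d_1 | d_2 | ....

rank_ℚ(R)=1; free=3−1=2
SNF(R) diag = [2] → torsion [2]

Answer: M ≅ ℤ^2 ⊕ ℤ/2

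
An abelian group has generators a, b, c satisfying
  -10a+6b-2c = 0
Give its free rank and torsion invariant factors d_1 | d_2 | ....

rank_ℚ(R)=1; free=3−1=2
SNF(R) diag = [2] → torsion [2]

Answer: M ≅ ℤ^2 ⊕ ℤ/2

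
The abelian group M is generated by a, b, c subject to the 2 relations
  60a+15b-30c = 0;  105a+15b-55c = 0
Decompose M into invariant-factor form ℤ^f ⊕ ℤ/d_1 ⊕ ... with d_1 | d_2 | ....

Answer: M ≅ ℤ^1 ⊕ ℤ/5 ⊕ ℤ/15

Derivation:
rank_ℚ(R)=2; free=3−2=1
SNF(R) diag = [5, 15] → torsion [5, 15]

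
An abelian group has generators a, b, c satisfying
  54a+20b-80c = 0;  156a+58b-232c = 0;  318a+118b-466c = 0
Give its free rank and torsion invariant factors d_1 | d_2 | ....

rank_ℚ(R)=3; free=3−3=0
SNF(R) diag = [2, 6, 6] → torsion [2, 6, 6]

Answer: M ≅ ℤ/2 ⊕ ℤ/6 ⊕ ℤ/6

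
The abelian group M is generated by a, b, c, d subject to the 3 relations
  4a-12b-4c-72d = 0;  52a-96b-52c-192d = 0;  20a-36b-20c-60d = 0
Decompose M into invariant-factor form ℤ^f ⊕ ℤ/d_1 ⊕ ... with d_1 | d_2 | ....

Answer: M ≅ ℤ^1 ⊕ ℤ/4 ⊕ ℤ/12 ⊕ ℤ/12

Derivation:
rank_ℚ(R)=3; free=4−3=1
SNF(R) diag = [4, 12, 12] → torsion [4, 12, 12]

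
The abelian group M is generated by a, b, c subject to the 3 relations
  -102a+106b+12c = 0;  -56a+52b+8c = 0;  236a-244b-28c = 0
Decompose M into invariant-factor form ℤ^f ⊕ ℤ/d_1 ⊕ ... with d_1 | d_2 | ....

Answer: M ≅ ℤ/2 ⊕ ℤ/4 ⊕ ℤ/4

Derivation:
rank_ℚ(R)=3; free=3−3=0
SNF(R) diag = [2, 4, 4] → torsion [2, 4, 4]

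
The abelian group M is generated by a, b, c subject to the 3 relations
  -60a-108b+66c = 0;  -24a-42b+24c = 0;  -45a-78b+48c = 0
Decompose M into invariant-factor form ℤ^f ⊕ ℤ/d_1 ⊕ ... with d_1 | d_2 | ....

rank_ℚ(R)=3; free=3−3=0
SNF(R) diag = [3, 6, 18] → torsion [3, 6, 18]

Answer: M ≅ ℤ/3 ⊕ ℤ/6 ⊕ ℤ/18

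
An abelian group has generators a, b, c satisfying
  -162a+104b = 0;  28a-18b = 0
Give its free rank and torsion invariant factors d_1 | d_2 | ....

Answer: M ≅ ℤ^1 ⊕ ℤ/2 ⊕ ℤ/2

Derivation:
rank_ℚ(R)=2; free=3−2=1
SNF(R) diag = [2, 2] → torsion [2, 2]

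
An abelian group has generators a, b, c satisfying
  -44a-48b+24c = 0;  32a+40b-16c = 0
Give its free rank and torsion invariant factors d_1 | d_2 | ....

Answer: M ≅ ℤ^1 ⊕ ℤ/4 ⊕ ℤ/8

Derivation:
rank_ℚ(R)=2; free=3−2=1
SNF(R) diag = [4, 8] → torsion [4, 8]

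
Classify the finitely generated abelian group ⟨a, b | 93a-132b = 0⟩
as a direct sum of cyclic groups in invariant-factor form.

rank_ℚ(R)=1; free=2−1=1
SNF(R) diag = [3] → torsion [3]

Answer: M ≅ ℤ^1 ⊕ ℤ/3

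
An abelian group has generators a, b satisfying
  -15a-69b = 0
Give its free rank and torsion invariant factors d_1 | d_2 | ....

Answer: M ≅ ℤ^1 ⊕ ℤ/3

Derivation:
rank_ℚ(R)=1; free=2−1=1
SNF(R) diag = [3] → torsion [3]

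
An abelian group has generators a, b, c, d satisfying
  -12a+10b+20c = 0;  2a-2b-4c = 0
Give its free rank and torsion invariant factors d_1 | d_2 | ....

rank_ℚ(R)=2; free=4−2=2
SNF(R) diag = [2, 2] → torsion [2, 2]

Answer: M ≅ ℤ^2 ⊕ ℤ/2 ⊕ ℤ/2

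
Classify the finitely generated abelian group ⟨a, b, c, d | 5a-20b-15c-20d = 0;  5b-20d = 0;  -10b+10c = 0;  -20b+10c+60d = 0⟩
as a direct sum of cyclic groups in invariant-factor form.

rank_ℚ(R)=4; free=4−4=0
SNF(R) diag = [5, 5, 10, 20] → torsion [5, 5, 10, 20]

Answer: M ≅ ℤ/5 ⊕ ℤ/5 ⊕ ℤ/10 ⊕ ℤ/20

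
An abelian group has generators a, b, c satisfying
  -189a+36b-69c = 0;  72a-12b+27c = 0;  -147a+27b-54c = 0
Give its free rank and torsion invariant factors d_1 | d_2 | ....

Answer: M ≅ ℤ/3 ⊕ ℤ/3 ⊕ ℤ/3

Derivation:
rank_ℚ(R)=3; free=3−3=0
SNF(R) diag = [3, 3, 3] → torsion [3, 3, 3]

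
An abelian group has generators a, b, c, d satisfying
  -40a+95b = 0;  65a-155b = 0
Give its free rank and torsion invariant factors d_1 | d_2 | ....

rank_ℚ(R)=2; free=4−2=2
SNF(R) diag = [5, 5] → torsion [5, 5]

Answer: M ≅ ℤ^2 ⊕ ℤ/5 ⊕ ℤ/5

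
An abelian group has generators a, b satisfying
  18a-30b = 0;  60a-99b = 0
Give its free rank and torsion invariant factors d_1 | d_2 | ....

Answer: M ≅ ℤ/3 ⊕ ℤ/6

Derivation:
rank_ℚ(R)=2; free=2−2=0
SNF(R) diag = [3, 6] → torsion [3, 6]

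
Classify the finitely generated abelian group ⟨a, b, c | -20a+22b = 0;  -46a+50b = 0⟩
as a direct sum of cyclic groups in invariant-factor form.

rank_ℚ(R)=2; free=3−2=1
SNF(R) diag = [2, 6] → torsion [2, 6]

Answer: M ≅ ℤ^1 ⊕ ℤ/2 ⊕ ℤ/6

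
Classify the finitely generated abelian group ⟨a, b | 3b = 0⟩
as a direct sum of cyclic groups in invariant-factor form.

Answer: M ≅ ℤ^1 ⊕ ℤ/3

Derivation:
rank_ℚ(R)=1; free=2−1=1
SNF(R) diag = [3] → torsion [3]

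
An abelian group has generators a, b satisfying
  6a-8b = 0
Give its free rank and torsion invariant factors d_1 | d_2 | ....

rank_ℚ(R)=1; free=2−1=1
SNF(R) diag = [2] → torsion [2]

Answer: M ≅ ℤ^1 ⊕ ℤ/2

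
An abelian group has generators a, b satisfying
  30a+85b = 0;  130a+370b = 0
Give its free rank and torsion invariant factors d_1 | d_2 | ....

rank_ℚ(R)=2; free=2−2=0
SNF(R) diag = [5, 10] → torsion [5, 10]

Answer: M ≅ ℤ/5 ⊕ ℤ/10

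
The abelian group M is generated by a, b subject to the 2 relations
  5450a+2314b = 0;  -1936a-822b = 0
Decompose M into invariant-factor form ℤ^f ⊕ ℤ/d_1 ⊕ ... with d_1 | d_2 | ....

rank_ℚ(R)=2; free=2−2=0
SNF(R) diag = [2, 2] → torsion [2, 2]

Answer: M ≅ ℤ/2 ⊕ ℤ/2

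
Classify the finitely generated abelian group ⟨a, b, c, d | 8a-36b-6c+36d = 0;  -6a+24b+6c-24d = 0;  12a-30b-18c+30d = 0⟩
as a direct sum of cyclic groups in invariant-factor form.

Answer: M ≅ ℤ^1 ⊕ ℤ/2 ⊕ ℤ/6 ⊕ ℤ/6

Derivation:
rank_ℚ(R)=3; free=4−3=1
SNF(R) diag = [2, 6, 6] → torsion [2, 6, 6]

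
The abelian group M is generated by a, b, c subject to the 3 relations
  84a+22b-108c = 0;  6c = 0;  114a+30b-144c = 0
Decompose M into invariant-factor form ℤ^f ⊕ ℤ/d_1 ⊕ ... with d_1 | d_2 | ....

rank_ℚ(R)=3; free=3−3=0
SNF(R) diag = [2, 6, 6] → torsion [2, 6, 6]

Answer: M ≅ ℤ/2 ⊕ ℤ/6 ⊕ ℤ/6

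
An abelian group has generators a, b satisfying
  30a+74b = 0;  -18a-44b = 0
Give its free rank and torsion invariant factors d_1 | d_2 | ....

rank_ℚ(R)=2; free=2−2=0
SNF(R) diag = [2, 6] → torsion [2, 6]

Answer: M ≅ ℤ/2 ⊕ ℤ/6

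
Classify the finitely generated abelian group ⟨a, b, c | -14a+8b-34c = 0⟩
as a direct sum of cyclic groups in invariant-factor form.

rank_ℚ(R)=1; free=3−1=2
SNF(R) diag = [2] → torsion [2]

Answer: M ≅ ℤ^2 ⊕ ℤ/2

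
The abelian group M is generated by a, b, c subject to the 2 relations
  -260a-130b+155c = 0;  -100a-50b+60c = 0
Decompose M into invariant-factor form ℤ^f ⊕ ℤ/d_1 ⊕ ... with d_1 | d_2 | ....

Answer: M ≅ ℤ^1 ⊕ ℤ/5 ⊕ ℤ/10

Derivation:
rank_ℚ(R)=2; free=3−2=1
SNF(R) diag = [5, 10] → torsion [5, 10]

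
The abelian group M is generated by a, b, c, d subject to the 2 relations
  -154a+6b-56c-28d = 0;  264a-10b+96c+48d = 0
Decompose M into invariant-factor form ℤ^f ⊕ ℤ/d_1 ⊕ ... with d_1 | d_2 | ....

rank_ℚ(R)=2; free=4−2=2
SNF(R) diag = [2, 2] → torsion [2, 2]

Answer: M ≅ ℤ^2 ⊕ ℤ/2 ⊕ ℤ/2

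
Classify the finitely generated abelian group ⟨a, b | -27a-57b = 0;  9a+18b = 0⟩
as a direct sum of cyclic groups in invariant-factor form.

rank_ℚ(R)=2; free=2−2=0
SNF(R) diag = [3, 9] → torsion [3, 9]

Answer: M ≅ ℤ/3 ⊕ ℤ/9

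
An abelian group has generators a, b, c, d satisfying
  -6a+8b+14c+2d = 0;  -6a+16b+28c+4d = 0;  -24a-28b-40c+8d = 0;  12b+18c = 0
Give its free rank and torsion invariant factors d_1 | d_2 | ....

Answer: M ≅ ℤ/2 ⊕ ℤ/6 ⊕ ℤ/6 ⊕ ℤ/12

Derivation:
rank_ℚ(R)=4; free=4−4=0
SNF(R) diag = [2, 6, 6, 12] → torsion [2, 6, 6, 12]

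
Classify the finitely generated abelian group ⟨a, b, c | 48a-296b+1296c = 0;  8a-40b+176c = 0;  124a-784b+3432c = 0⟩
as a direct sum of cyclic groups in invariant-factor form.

Answer: M ≅ ℤ/4 ⊕ ℤ/8 ⊕ ℤ/16

Derivation:
rank_ℚ(R)=3; free=3−3=0
SNF(R) diag = [4, 8, 16] → torsion [4, 8, 16]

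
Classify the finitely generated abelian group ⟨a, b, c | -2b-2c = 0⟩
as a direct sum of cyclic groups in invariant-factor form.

rank_ℚ(R)=1; free=3−1=2
SNF(R) diag = [2] → torsion [2]

Answer: M ≅ ℤ^2 ⊕ ℤ/2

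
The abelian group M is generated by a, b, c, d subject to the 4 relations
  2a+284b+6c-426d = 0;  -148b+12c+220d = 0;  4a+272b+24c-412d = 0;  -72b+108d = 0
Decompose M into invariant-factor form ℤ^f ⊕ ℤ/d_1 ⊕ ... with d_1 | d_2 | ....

Answer: M ≅ ℤ/2 ⊕ ℤ/4 ⊕ ℤ/12 ⊕ ℤ/36

Derivation:
rank_ℚ(R)=4; free=4−4=0
SNF(R) diag = [2, 4, 12, 36] → torsion [2, 4, 12, 36]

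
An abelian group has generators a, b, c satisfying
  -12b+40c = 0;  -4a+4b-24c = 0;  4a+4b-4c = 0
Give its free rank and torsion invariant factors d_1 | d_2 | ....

Answer: M ≅ ℤ/4 ⊕ ℤ/4 ⊕ ℤ/4

Derivation:
rank_ℚ(R)=3; free=3−3=0
SNF(R) diag = [4, 4, 4] → torsion [4, 4, 4]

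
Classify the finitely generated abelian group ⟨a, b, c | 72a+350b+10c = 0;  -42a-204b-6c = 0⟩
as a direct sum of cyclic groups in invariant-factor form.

rank_ℚ(R)=2; free=3−2=1
SNF(R) diag = [2, 6] → torsion [2, 6]

Answer: M ≅ ℤ^1 ⊕ ℤ/2 ⊕ ℤ/6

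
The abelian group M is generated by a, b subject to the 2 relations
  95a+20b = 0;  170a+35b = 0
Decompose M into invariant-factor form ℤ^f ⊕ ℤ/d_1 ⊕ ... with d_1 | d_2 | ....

Answer: M ≅ ℤ/5 ⊕ ℤ/15

Derivation:
rank_ℚ(R)=2; free=2−2=0
SNF(R) diag = [5, 15] → torsion [5, 15]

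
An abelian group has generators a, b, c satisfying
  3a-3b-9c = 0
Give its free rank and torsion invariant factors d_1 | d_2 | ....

Answer: M ≅ ℤ^2 ⊕ ℤ/3

Derivation:
rank_ℚ(R)=1; free=3−1=2
SNF(R) diag = [3] → torsion [3]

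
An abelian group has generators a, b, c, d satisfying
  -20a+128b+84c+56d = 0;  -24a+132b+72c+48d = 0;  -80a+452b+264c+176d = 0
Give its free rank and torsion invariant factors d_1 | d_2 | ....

rank_ℚ(R)=3; free=4−3=1
SNF(R) diag = [4, 12, 24] → torsion [4, 12, 24]

Answer: M ≅ ℤ^1 ⊕ ℤ/4 ⊕ ℤ/12 ⊕ ℤ/24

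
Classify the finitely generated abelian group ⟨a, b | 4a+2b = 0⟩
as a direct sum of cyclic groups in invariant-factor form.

Answer: M ≅ ℤ^1 ⊕ ℤ/2

Derivation:
rank_ℚ(R)=1; free=2−1=1
SNF(R) diag = [2] → torsion [2]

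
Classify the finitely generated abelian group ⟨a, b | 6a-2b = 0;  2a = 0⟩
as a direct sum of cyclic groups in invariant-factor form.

rank_ℚ(R)=2; free=2−2=0
SNF(R) diag = [2, 2] → torsion [2, 2]

Answer: M ≅ ℤ/2 ⊕ ℤ/2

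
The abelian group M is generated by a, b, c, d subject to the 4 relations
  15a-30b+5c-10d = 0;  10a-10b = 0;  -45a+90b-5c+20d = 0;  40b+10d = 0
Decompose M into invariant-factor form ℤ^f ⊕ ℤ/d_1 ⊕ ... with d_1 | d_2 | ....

Answer: M ≅ ℤ/5 ⊕ ℤ/10 ⊕ ℤ/10 ⊕ ℤ/10

Derivation:
rank_ℚ(R)=4; free=4−4=0
SNF(R) diag = [5, 10, 10, 10] → torsion [5, 10, 10, 10]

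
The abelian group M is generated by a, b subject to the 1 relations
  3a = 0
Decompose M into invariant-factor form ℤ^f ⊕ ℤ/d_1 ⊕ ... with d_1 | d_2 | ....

Answer: M ≅ ℤ^1 ⊕ ℤ/3

Derivation:
rank_ℚ(R)=1; free=2−1=1
SNF(R) diag = [3] → torsion [3]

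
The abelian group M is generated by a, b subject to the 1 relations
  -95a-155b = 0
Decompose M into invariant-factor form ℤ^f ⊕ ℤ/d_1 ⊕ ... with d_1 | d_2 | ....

rank_ℚ(R)=1; free=2−1=1
SNF(R) diag = [5] → torsion [5]

Answer: M ≅ ℤ^1 ⊕ ℤ/5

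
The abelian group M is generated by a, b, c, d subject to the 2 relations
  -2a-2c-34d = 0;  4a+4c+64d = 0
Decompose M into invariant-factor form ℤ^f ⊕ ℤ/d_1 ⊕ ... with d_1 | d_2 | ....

rank_ℚ(R)=2; free=4−2=2
SNF(R) diag = [2, 4] → torsion [2, 4]

Answer: M ≅ ℤ^2 ⊕ ℤ/2 ⊕ ℤ/4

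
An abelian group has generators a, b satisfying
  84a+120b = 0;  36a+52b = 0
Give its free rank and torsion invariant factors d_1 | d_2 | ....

Answer: M ≅ ℤ/4 ⊕ ℤ/12

Derivation:
rank_ℚ(R)=2; free=2−2=0
SNF(R) diag = [4, 12] → torsion [4, 12]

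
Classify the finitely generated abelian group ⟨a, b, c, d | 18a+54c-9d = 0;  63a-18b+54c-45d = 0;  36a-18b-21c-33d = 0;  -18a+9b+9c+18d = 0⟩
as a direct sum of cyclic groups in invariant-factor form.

Answer: M ≅ ℤ/3 ⊕ ℤ/9 ⊕ ℤ/9 ⊕ ℤ/9

Derivation:
rank_ℚ(R)=4; free=4−4=0
SNF(R) diag = [3, 9, 9, 9] → torsion [3, 9, 9, 9]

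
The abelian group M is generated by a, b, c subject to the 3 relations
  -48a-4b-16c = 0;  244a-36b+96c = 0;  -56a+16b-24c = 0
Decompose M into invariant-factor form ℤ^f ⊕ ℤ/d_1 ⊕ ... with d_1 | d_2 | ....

rank_ℚ(R)=3; free=3−3=0
SNF(R) diag = [4, 4, 8] → torsion [4, 4, 8]

Answer: M ≅ ℤ/4 ⊕ ℤ/4 ⊕ ℤ/8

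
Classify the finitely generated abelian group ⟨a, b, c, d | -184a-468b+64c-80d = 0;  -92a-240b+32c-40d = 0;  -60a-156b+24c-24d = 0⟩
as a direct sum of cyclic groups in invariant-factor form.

rank_ℚ(R)=3; free=4−3=1
SNF(R) diag = [4, 12, 24] → torsion [4, 12, 24]

Answer: M ≅ ℤ^1 ⊕ ℤ/4 ⊕ ℤ/12 ⊕ ℤ/24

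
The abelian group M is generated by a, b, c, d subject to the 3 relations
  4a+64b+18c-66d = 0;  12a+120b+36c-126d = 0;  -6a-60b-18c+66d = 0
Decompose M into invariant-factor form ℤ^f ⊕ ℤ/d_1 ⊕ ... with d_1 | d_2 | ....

Answer: M ≅ ℤ^1 ⊕ ℤ/2 ⊕ ℤ/6 ⊕ ℤ/18

Derivation:
rank_ℚ(R)=3; free=4−3=1
SNF(R) diag = [2, 6, 18] → torsion [2, 6, 18]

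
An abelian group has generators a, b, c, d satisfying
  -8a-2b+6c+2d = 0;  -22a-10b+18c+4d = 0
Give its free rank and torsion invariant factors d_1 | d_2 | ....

Answer: M ≅ ℤ^2 ⊕ ℤ/2 ⊕ ℤ/6

Derivation:
rank_ℚ(R)=2; free=4−2=2
SNF(R) diag = [2, 6] → torsion [2, 6]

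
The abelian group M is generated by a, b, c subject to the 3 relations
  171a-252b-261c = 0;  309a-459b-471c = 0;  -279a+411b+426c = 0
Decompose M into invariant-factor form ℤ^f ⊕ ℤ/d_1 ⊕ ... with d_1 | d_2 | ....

Answer: M ≅ ℤ/3 ⊕ ℤ/3 ⊕ ℤ/9

Derivation:
rank_ℚ(R)=3; free=3−3=0
SNF(R) diag = [3, 3, 9] → torsion [3, 3, 9]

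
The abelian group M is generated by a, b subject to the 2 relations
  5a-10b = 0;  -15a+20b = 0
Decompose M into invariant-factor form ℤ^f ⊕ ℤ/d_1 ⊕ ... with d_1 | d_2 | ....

rank_ℚ(R)=2; free=2−2=0
SNF(R) diag = [5, 10] → torsion [5, 10]

Answer: M ≅ ℤ/5 ⊕ ℤ/10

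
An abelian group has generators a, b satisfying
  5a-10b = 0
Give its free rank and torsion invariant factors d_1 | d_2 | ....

Answer: M ≅ ℤ^1 ⊕ ℤ/5

Derivation:
rank_ℚ(R)=1; free=2−1=1
SNF(R) diag = [5] → torsion [5]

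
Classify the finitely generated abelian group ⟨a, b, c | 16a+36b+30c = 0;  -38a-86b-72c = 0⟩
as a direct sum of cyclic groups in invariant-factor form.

rank_ℚ(R)=2; free=3−2=1
SNF(R) diag = [2, 2] → torsion [2, 2]

Answer: M ≅ ℤ^1 ⊕ ℤ/2 ⊕ ℤ/2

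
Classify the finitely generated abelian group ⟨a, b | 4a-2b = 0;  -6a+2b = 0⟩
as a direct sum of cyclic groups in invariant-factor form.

Answer: M ≅ ℤ/2 ⊕ ℤ/2

Derivation:
rank_ℚ(R)=2; free=2−2=0
SNF(R) diag = [2, 2] → torsion [2, 2]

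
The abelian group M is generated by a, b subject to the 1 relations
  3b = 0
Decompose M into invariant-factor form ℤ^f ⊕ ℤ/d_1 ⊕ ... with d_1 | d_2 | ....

rank_ℚ(R)=1; free=2−1=1
SNF(R) diag = [3] → torsion [3]

Answer: M ≅ ℤ^1 ⊕ ℤ/3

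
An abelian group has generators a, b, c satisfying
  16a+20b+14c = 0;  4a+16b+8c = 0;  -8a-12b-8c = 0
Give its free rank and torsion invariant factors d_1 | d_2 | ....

Answer: M ≅ ℤ/2 ⊕ ℤ/4 ⊕ ℤ/4

Derivation:
rank_ℚ(R)=3; free=3−3=0
SNF(R) diag = [2, 4, 4] → torsion [2, 4, 4]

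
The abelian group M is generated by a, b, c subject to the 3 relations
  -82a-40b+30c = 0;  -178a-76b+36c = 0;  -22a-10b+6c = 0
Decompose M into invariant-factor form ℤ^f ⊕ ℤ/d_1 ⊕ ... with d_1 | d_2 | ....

rank_ℚ(R)=3; free=3−3=0
SNF(R) diag = [2, 6, 6] → torsion [2, 6, 6]

Answer: M ≅ ℤ/2 ⊕ ℤ/6 ⊕ ℤ/6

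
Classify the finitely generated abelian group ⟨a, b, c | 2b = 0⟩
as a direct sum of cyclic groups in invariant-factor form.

Answer: M ≅ ℤ^2 ⊕ ℤ/2

Derivation:
rank_ℚ(R)=1; free=3−1=2
SNF(R) diag = [2] → torsion [2]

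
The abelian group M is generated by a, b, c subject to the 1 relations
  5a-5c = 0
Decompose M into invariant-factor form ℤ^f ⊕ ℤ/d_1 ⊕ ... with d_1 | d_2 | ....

rank_ℚ(R)=1; free=3−1=2
SNF(R) diag = [5] → torsion [5]

Answer: M ≅ ℤ^2 ⊕ ℤ/5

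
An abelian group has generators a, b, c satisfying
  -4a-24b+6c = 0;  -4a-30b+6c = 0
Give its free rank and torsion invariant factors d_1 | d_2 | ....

Answer: M ≅ ℤ^1 ⊕ ℤ/2 ⊕ ℤ/6

Derivation:
rank_ℚ(R)=2; free=3−2=1
SNF(R) diag = [2, 6] → torsion [2, 6]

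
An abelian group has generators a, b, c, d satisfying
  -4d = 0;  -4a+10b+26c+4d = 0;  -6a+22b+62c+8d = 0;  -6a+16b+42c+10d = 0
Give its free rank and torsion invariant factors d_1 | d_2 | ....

Answer: M ≅ ℤ/2 ⊕ ℤ/2 ⊕ ℤ/2 ⊕ ℤ/4

Derivation:
rank_ℚ(R)=4; free=4−4=0
SNF(R) diag = [2, 2, 2, 4] → torsion [2, 2, 2, 4]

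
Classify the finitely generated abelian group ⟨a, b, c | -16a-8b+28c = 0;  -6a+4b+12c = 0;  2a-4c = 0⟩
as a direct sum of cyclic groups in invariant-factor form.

rank_ℚ(R)=3; free=3−3=0
SNF(R) diag = [2, 4, 4] → torsion [2, 4, 4]

Answer: M ≅ ℤ/2 ⊕ ℤ/4 ⊕ ℤ/4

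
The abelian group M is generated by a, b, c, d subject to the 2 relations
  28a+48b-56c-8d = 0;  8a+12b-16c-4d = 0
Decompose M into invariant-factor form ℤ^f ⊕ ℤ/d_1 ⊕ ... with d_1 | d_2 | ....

Answer: M ≅ ℤ^2 ⊕ ℤ/4 ⊕ ℤ/12

Derivation:
rank_ℚ(R)=2; free=4−2=2
SNF(R) diag = [4, 12] → torsion [4, 12]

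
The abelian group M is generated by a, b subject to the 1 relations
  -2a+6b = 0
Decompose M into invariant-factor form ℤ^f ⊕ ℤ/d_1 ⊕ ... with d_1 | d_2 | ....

Answer: M ≅ ℤ^1 ⊕ ℤ/2

Derivation:
rank_ℚ(R)=1; free=2−1=1
SNF(R) diag = [2] → torsion [2]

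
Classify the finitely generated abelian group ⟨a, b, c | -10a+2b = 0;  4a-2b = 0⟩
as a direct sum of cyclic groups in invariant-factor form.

Answer: M ≅ ℤ^1 ⊕ ℤ/2 ⊕ ℤ/6

Derivation:
rank_ℚ(R)=2; free=3−2=1
SNF(R) diag = [2, 6] → torsion [2, 6]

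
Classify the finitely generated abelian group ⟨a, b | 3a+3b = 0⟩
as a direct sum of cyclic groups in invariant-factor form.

rank_ℚ(R)=1; free=2−1=1
SNF(R) diag = [3] → torsion [3]

Answer: M ≅ ℤ^1 ⊕ ℤ/3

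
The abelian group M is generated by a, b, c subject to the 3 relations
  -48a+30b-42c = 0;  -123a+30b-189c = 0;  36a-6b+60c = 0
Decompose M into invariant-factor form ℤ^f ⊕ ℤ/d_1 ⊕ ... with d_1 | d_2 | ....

rank_ℚ(R)=3; free=3−3=0
SNF(R) diag = [3, 6, 18] → torsion [3, 6, 18]

Answer: M ≅ ℤ/3 ⊕ ℤ/6 ⊕ ℤ/18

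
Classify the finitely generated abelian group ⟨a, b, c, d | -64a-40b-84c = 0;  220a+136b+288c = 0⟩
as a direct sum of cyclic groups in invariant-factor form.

Answer: M ≅ ℤ^2 ⊕ ℤ/4 ⊕ ℤ/12

Derivation:
rank_ℚ(R)=2; free=4−2=2
SNF(R) diag = [4, 12] → torsion [4, 12]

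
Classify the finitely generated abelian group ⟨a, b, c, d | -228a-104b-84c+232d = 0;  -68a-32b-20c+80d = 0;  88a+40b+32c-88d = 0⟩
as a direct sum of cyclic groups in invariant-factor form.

rank_ℚ(R)=3; free=4−3=1
SNF(R) diag = [4, 8, 8] → torsion [4, 8, 8]

Answer: M ≅ ℤ^1 ⊕ ℤ/4 ⊕ ℤ/8 ⊕ ℤ/8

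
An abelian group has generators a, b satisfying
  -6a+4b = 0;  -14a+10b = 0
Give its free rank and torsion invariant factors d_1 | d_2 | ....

Answer: M ≅ ℤ/2 ⊕ ℤ/2

Derivation:
rank_ℚ(R)=2; free=2−2=0
SNF(R) diag = [2, 2] → torsion [2, 2]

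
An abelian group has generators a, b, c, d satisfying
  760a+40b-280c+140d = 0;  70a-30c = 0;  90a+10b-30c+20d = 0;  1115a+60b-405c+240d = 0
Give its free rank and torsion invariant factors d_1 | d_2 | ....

Answer: M ≅ ℤ/5 ⊕ ℤ/10 ⊕ ℤ/20 ⊕ ℤ/60

Derivation:
rank_ℚ(R)=4; free=4−4=0
SNF(R) diag = [5, 10, 20, 60] → torsion [5, 10, 20, 60]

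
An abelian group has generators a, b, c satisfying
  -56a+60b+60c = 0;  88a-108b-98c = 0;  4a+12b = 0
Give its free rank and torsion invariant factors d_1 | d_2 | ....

Answer: M ≅ ℤ/2 ⊕ ℤ/4 ⊕ ℤ/12

Derivation:
rank_ℚ(R)=3; free=3−3=0
SNF(R) diag = [2, 4, 12] → torsion [2, 4, 12]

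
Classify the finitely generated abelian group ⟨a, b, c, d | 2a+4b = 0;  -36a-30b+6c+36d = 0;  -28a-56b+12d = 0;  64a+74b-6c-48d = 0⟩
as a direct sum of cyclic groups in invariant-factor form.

rank_ℚ(R)=4; free=4−4=0
SNF(R) diag = [2, 6, 12, 12] → torsion [2, 6, 12, 12]

Answer: M ≅ ℤ/2 ⊕ ℤ/6 ⊕ ℤ/12 ⊕ ℤ/12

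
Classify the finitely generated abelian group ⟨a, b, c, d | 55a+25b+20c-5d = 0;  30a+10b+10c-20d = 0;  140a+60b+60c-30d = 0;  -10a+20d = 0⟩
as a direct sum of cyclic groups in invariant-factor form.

rank_ℚ(R)=4; free=4−4=0
SNF(R) diag = [5, 10, 10, 10] → torsion [5, 10, 10, 10]

Answer: M ≅ ℤ/5 ⊕ ℤ/10 ⊕ ℤ/10 ⊕ ℤ/10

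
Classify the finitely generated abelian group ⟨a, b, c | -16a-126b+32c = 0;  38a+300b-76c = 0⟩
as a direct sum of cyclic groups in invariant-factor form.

rank_ℚ(R)=2; free=3−2=1
SNF(R) diag = [2, 6] → torsion [2, 6]

Answer: M ≅ ℤ^1 ⊕ ℤ/2 ⊕ ℤ/6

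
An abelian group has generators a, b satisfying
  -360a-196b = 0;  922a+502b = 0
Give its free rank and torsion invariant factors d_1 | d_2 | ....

Answer: M ≅ ℤ/2 ⊕ ℤ/4

Derivation:
rank_ℚ(R)=2; free=2−2=0
SNF(R) diag = [2, 4] → torsion [2, 4]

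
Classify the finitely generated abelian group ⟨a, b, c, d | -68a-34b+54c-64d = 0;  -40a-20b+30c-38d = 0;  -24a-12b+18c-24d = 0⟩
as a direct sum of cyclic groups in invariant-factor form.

Answer: M ≅ ℤ^1 ⊕ ℤ/2 ⊕ ℤ/6 ⊕ ℤ/6

Derivation:
rank_ℚ(R)=3; free=4−3=1
SNF(R) diag = [2, 6, 6] → torsion [2, 6, 6]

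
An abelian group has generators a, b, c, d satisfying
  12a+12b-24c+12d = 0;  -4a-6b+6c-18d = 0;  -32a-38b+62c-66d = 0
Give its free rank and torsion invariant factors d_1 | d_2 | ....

Answer: M ≅ ℤ^1 ⊕ ℤ/2 ⊕ ℤ/4 ⊕ ℤ/12

Derivation:
rank_ℚ(R)=3; free=4−3=1
SNF(R) diag = [2, 4, 12] → torsion [2, 4, 12]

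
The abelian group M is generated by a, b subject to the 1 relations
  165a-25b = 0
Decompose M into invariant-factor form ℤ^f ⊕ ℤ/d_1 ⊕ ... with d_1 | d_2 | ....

Answer: M ≅ ℤ^1 ⊕ ℤ/5

Derivation:
rank_ℚ(R)=1; free=2−1=1
SNF(R) diag = [5] → torsion [5]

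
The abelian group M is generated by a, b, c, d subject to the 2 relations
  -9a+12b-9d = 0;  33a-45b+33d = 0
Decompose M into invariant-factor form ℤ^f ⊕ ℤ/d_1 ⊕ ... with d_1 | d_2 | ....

rank_ℚ(R)=2; free=4−2=2
SNF(R) diag = [3, 3] → torsion [3, 3]

Answer: M ≅ ℤ^2 ⊕ ℤ/3 ⊕ ℤ/3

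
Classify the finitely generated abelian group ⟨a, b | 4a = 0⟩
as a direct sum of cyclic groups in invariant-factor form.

rank_ℚ(R)=1; free=2−1=1
SNF(R) diag = [4] → torsion [4]

Answer: M ≅ ℤ^1 ⊕ ℤ/4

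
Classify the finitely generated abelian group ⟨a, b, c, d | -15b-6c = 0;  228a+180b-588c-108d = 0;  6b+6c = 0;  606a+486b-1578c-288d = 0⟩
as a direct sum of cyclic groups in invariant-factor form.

rank_ℚ(R)=4; free=4−4=0
SNF(R) diag = [3, 6, 18, 36] → torsion [3, 6, 18, 36]

Answer: M ≅ ℤ/3 ⊕ ℤ/6 ⊕ ℤ/18 ⊕ ℤ/36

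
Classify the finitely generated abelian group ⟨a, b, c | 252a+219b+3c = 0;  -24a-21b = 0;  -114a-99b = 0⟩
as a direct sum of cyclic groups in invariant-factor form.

Answer: M ≅ ℤ/3 ⊕ ℤ/3 ⊕ ℤ/6

Derivation:
rank_ℚ(R)=3; free=3−3=0
SNF(R) diag = [3, 3, 6] → torsion [3, 3, 6]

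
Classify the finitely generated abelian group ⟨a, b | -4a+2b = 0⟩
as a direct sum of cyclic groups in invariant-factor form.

Answer: M ≅ ℤ^1 ⊕ ℤ/2

Derivation:
rank_ℚ(R)=1; free=2−1=1
SNF(R) diag = [2] → torsion [2]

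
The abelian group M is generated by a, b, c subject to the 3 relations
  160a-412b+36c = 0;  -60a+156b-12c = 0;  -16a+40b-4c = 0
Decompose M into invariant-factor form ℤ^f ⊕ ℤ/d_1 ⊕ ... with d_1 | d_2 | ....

Answer: M ≅ ℤ/4 ⊕ ℤ/4 ⊕ ℤ/12

Derivation:
rank_ℚ(R)=3; free=3−3=0
SNF(R) diag = [4, 4, 12] → torsion [4, 4, 12]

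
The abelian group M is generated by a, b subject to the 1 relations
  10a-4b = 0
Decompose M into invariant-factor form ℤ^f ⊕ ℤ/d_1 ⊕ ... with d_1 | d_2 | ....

Answer: M ≅ ℤ^1 ⊕ ℤ/2

Derivation:
rank_ℚ(R)=1; free=2−1=1
SNF(R) diag = [2] → torsion [2]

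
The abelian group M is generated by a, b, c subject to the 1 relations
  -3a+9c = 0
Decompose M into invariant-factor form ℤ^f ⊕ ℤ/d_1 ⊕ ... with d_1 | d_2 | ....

rank_ℚ(R)=1; free=3−1=2
SNF(R) diag = [3] → torsion [3]

Answer: M ≅ ℤ^2 ⊕ ℤ/3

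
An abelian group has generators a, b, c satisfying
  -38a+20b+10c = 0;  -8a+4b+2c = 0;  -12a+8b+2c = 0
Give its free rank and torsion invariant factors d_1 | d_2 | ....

Answer: M ≅ ℤ/2 ⊕ ℤ/2 ⊕ ℤ/4

Derivation:
rank_ℚ(R)=3; free=3−3=0
SNF(R) diag = [2, 2, 4] → torsion [2, 2, 4]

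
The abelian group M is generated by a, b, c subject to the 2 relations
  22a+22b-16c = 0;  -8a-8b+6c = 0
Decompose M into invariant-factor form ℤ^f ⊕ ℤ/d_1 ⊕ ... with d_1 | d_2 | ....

rank_ℚ(R)=2; free=3−2=1
SNF(R) diag = [2, 2] → torsion [2, 2]

Answer: M ≅ ℤ^1 ⊕ ℤ/2 ⊕ ℤ/2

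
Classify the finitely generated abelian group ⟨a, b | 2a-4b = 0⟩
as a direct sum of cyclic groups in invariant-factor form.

rank_ℚ(R)=1; free=2−1=1
SNF(R) diag = [2] → torsion [2]

Answer: M ≅ ℤ^1 ⊕ ℤ/2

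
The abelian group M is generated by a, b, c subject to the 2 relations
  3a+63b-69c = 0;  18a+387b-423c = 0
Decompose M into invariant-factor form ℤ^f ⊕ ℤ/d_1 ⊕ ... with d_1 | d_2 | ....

Answer: M ≅ ℤ^1 ⊕ ℤ/3 ⊕ ℤ/9

Derivation:
rank_ℚ(R)=2; free=3−2=1
SNF(R) diag = [3, 9] → torsion [3, 9]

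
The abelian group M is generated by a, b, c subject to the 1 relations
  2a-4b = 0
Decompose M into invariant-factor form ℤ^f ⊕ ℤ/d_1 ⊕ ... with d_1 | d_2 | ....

Answer: M ≅ ℤ^2 ⊕ ℤ/2

Derivation:
rank_ℚ(R)=1; free=3−1=2
SNF(R) diag = [2] → torsion [2]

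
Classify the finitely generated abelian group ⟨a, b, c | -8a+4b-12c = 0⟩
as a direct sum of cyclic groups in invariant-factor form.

rank_ℚ(R)=1; free=3−1=2
SNF(R) diag = [4] → torsion [4]

Answer: M ≅ ℤ^2 ⊕ ℤ/4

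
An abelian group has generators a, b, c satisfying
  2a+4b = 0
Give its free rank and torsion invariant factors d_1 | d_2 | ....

Answer: M ≅ ℤ^2 ⊕ ℤ/2

Derivation:
rank_ℚ(R)=1; free=3−1=2
SNF(R) diag = [2] → torsion [2]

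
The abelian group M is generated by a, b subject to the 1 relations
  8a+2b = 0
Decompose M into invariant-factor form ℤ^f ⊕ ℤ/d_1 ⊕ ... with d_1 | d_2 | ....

rank_ℚ(R)=1; free=2−1=1
SNF(R) diag = [2] → torsion [2]

Answer: M ≅ ℤ^1 ⊕ ℤ/2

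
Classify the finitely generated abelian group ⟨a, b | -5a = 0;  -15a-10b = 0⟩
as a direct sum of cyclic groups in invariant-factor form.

rank_ℚ(R)=2; free=2−2=0
SNF(R) diag = [5, 10] → torsion [5, 10]

Answer: M ≅ ℤ/5 ⊕ ℤ/10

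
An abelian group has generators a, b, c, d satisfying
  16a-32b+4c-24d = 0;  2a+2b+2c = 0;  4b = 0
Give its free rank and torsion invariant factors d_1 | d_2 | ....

Answer: M ≅ ℤ^1 ⊕ ℤ/2 ⊕ ℤ/4 ⊕ ℤ/12

Derivation:
rank_ℚ(R)=3; free=4−3=1
SNF(R) diag = [2, 4, 12] → torsion [2, 4, 12]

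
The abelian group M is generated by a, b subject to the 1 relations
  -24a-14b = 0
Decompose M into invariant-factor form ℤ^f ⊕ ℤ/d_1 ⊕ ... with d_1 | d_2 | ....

Answer: M ≅ ℤ^1 ⊕ ℤ/2

Derivation:
rank_ℚ(R)=1; free=2−1=1
SNF(R) diag = [2] → torsion [2]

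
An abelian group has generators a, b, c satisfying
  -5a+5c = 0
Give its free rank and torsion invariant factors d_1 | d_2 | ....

Answer: M ≅ ℤ^2 ⊕ ℤ/5

Derivation:
rank_ℚ(R)=1; free=3−1=2
SNF(R) diag = [5] → torsion [5]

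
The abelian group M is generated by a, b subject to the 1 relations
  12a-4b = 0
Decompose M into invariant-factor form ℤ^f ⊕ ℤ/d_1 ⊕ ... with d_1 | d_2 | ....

Answer: M ≅ ℤ^1 ⊕ ℤ/4

Derivation:
rank_ℚ(R)=1; free=2−1=1
SNF(R) diag = [4] → torsion [4]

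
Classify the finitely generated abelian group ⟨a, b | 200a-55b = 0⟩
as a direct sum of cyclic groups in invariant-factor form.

Answer: M ≅ ℤ^1 ⊕ ℤ/5

Derivation:
rank_ℚ(R)=1; free=2−1=1
SNF(R) diag = [5] → torsion [5]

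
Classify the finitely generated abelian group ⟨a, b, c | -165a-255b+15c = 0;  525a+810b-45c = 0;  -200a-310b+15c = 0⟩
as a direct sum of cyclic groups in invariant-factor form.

rank_ℚ(R)=3; free=3−3=0
SNF(R) diag = [5, 15, 15] → torsion [5, 15, 15]

Answer: M ≅ ℤ/5 ⊕ ℤ/15 ⊕ ℤ/15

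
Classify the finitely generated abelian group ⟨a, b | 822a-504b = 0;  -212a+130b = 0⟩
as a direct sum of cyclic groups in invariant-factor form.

rank_ℚ(R)=2; free=2−2=0
SNF(R) diag = [2, 6] → torsion [2, 6]

Answer: M ≅ ℤ/2 ⊕ ℤ/6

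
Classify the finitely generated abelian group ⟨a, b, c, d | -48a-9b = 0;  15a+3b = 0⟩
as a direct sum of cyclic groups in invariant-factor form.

Answer: M ≅ ℤ^2 ⊕ ℤ/3 ⊕ ℤ/3

Derivation:
rank_ℚ(R)=2; free=4−2=2
SNF(R) diag = [3, 3] → torsion [3, 3]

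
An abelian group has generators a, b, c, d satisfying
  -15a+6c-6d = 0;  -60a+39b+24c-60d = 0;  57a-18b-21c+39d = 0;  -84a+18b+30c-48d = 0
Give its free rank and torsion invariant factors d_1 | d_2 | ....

Answer: M ≅ ℤ/3 ⊕ ℤ/3 ⊕ ℤ/9 ⊕ ℤ/18

Derivation:
rank_ℚ(R)=4; free=4−4=0
SNF(R) diag = [3, 3, 9, 18] → torsion [3, 3, 9, 18]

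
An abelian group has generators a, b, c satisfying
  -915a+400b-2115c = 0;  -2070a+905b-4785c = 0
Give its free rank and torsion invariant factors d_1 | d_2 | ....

rank_ℚ(R)=2; free=3−2=1
SNF(R) diag = [5, 15] → torsion [5, 15]

Answer: M ≅ ℤ^1 ⊕ ℤ/5 ⊕ ℤ/15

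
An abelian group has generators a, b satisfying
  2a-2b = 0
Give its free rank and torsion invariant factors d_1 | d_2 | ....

rank_ℚ(R)=1; free=2−1=1
SNF(R) diag = [2] → torsion [2]

Answer: M ≅ ℤ^1 ⊕ ℤ/2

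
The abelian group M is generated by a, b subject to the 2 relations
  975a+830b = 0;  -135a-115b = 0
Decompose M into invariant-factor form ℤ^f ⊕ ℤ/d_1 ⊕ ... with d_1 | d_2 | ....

rank_ℚ(R)=2; free=2−2=0
SNF(R) diag = [5, 15] → torsion [5, 15]

Answer: M ≅ ℤ/5 ⊕ ℤ/15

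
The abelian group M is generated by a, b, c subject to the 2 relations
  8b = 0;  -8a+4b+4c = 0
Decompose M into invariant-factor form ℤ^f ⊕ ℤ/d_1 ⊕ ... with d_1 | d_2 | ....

rank_ℚ(R)=2; free=3−2=1
SNF(R) diag = [4, 8] → torsion [4, 8]

Answer: M ≅ ℤ^1 ⊕ ℤ/4 ⊕ ℤ/8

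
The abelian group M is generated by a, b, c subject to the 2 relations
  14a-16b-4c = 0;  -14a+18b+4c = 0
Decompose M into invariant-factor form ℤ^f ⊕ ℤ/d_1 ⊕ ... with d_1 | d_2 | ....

rank_ℚ(R)=2; free=3−2=1
SNF(R) diag = [2, 2] → torsion [2, 2]

Answer: M ≅ ℤ^1 ⊕ ℤ/2 ⊕ ℤ/2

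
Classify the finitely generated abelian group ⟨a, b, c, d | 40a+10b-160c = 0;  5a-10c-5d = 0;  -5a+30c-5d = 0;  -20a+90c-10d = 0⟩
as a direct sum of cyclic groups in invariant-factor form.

rank_ℚ(R)=4; free=4−4=0
SNF(R) diag = [5, 10, 10, 10] → torsion [5, 10, 10, 10]

Answer: M ≅ ℤ/5 ⊕ ℤ/10 ⊕ ℤ/10 ⊕ ℤ/10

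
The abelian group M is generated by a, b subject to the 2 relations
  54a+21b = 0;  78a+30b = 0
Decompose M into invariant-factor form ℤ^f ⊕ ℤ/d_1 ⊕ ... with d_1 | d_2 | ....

Answer: M ≅ ℤ/3 ⊕ ℤ/6

Derivation:
rank_ℚ(R)=2; free=2−2=0
SNF(R) diag = [3, 6] → torsion [3, 6]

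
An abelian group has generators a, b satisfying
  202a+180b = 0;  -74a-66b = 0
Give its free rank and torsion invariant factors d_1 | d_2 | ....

rank_ℚ(R)=2; free=2−2=0
SNF(R) diag = [2, 6] → torsion [2, 6]

Answer: M ≅ ℤ/2 ⊕ ℤ/6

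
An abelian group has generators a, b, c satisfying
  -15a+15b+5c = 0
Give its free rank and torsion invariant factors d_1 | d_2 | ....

Answer: M ≅ ℤ^2 ⊕ ℤ/5

Derivation:
rank_ℚ(R)=1; free=3−1=2
SNF(R) diag = [5] → torsion [5]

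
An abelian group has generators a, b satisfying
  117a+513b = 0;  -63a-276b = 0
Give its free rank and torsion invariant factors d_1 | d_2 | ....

Answer: M ≅ ℤ/3 ⊕ ℤ/9

Derivation:
rank_ℚ(R)=2; free=2−2=0
SNF(R) diag = [3, 9] → torsion [3, 9]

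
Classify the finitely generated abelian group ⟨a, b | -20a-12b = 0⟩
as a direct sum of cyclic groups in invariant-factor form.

Answer: M ≅ ℤ^1 ⊕ ℤ/4

Derivation:
rank_ℚ(R)=1; free=2−1=1
SNF(R) diag = [4] → torsion [4]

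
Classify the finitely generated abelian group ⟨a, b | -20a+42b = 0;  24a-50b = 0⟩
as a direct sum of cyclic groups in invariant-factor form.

Answer: M ≅ ℤ/2 ⊕ ℤ/4

Derivation:
rank_ℚ(R)=2; free=2−2=0
SNF(R) diag = [2, 4] → torsion [2, 4]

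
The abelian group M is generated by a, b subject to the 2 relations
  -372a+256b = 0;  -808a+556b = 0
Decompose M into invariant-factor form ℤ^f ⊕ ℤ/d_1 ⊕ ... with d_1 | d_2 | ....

Answer: M ≅ ℤ/4 ⊕ ℤ/4

Derivation:
rank_ℚ(R)=2; free=2−2=0
SNF(R) diag = [4, 4] → torsion [4, 4]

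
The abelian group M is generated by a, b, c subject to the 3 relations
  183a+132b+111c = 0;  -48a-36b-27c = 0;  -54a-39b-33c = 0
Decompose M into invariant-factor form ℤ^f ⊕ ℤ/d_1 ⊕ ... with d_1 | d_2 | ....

rank_ℚ(R)=3; free=3−3=0
SNF(R) diag = [3, 3, 9] → torsion [3, 3, 9]

Answer: M ≅ ℤ/3 ⊕ ℤ/3 ⊕ ℤ/9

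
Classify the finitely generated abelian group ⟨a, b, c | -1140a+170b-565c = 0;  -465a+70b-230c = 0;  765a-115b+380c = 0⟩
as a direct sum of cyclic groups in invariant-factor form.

rank_ℚ(R)=3; free=3−3=0
SNF(R) diag = [5, 15, 15] → torsion [5, 15, 15]

Answer: M ≅ ℤ/5 ⊕ ℤ/15 ⊕ ℤ/15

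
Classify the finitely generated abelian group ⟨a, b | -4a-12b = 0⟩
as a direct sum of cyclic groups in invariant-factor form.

Answer: M ≅ ℤ^1 ⊕ ℤ/4

Derivation:
rank_ℚ(R)=1; free=2−1=1
SNF(R) diag = [4] → torsion [4]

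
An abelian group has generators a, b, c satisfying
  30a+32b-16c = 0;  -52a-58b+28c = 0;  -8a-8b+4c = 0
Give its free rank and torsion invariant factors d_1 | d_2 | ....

Answer: M ≅ ℤ/2 ⊕ ℤ/2 ⊕ ℤ/4

Derivation:
rank_ℚ(R)=3; free=3−3=0
SNF(R) diag = [2, 2, 4] → torsion [2, 2, 4]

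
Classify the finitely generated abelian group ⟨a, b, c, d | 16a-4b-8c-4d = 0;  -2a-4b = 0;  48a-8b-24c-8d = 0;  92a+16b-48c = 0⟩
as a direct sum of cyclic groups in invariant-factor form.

Answer: M ≅ ℤ/2 ⊕ ℤ/4 ⊕ ℤ/8 ⊕ ℤ/24

Derivation:
rank_ℚ(R)=4; free=4−4=0
SNF(R) diag = [2, 4, 8, 24] → torsion [2, 4, 8, 24]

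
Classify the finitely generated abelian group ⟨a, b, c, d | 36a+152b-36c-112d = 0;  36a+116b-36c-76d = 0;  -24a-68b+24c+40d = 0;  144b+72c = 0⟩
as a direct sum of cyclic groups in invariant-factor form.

Answer: M ≅ ℤ/4 ⊕ ℤ/12 ⊕ ℤ/36 ⊕ ℤ/72

Derivation:
rank_ℚ(R)=4; free=4−4=0
SNF(R) diag = [4, 12, 36, 72] → torsion [4, 12, 36, 72]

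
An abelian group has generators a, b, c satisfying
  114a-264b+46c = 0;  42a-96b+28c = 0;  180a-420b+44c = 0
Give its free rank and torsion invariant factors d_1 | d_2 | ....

rank_ℚ(R)=3; free=3−3=0
SNF(R) diag = [2, 6, 12] → torsion [2, 6, 12]

Answer: M ≅ ℤ/2 ⊕ ℤ/6 ⊕ ℤ/12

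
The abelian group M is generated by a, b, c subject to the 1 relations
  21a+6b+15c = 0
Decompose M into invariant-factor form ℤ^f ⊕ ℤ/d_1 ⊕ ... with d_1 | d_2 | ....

Answer: M ≅ ℤ^2 ⊕ ℤ/3

Derivation:
rank_ℚ(R)=1; free=3−1=2
SNF(R) diag = [3] → torsion [3]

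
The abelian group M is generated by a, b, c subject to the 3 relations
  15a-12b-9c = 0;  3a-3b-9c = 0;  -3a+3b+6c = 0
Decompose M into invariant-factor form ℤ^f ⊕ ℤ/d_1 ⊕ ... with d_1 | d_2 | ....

Answer: M ≅ ℤ/3 ⊕ ℤ/3 ⊕ ℤ/3

Derivation:
rank_ℚ(R)=3; free=3−3=0
SNF(R) diag = [3, 3, 3] → torsion [3, 3, 3]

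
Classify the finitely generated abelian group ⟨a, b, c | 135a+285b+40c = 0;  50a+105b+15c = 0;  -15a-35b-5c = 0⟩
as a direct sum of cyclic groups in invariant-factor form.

Answer: M ≅ ℤ/5 ⊕ ℤ/5 ⊕ ℤ/5

Derivation:
rank_ℚ(R)=3; free=3−3=0
SNF(R) diag = [5, 5, 5] → torsion [5, 5, 5]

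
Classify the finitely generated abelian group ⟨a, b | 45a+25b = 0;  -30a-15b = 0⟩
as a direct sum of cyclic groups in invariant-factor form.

rank_ℚ(R)=2; free=2−2=0
SNF(R) diag = [5, 15] → torsion [5, 15]

Answer: M ≅ ℤ/5 ⊕ ℤ/15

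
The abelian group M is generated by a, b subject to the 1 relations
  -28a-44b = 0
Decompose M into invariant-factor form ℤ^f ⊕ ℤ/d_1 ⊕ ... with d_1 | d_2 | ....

Answer: M ≅ ℤ^1 ⊕ ℤ/4

Derivation:
rank_ℚ(R)=1; free=2−1=1
SNF(R) diag = [4] → torsion [4]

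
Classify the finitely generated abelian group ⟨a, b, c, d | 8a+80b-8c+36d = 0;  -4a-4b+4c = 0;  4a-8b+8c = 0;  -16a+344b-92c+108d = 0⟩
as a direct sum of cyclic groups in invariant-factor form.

rank_ℚ(R)=4; free=4−4=0
SNF(R) diag = [4, 12, 36, 36] → torsion [4, 12, 36, 36]

Answer: M ≅ ℤ/4 ⊕ ℤ/12 ⊕ ℤ/36 ⊕ ℤ/36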